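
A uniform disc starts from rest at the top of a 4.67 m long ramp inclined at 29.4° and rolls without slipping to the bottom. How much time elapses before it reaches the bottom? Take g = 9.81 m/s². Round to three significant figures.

t ≈ 1.71 s

For this body I = (1/2)MR², i.e. k = I/(MR²) = 0.5.
Along the incline Mg sinθ − f = Ma, and torque about the center fR = Iα = kMR²(a/R) gives f = kMa.
Hence a = g sinθ/(1+k) = 9.81×sin29.4°/1.5 = 3.211 m/s².
With constant a from rest, t = √(2L/a) = √(2·4.67/3.211) ≈ 1.71 s.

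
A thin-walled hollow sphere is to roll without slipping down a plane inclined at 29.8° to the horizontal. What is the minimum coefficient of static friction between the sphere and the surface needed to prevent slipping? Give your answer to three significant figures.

Here I = (2/3)MR², so the shape factor k = I/(MR²) = 2/3.
Along the incline Mg sinθ − f = Ma, and torque about the center fR = Iα = kMR²(a/R) gives f = kMa.
These give a = g sinθ/(1+k) and the required friction f = kMg sinθ/(1+k).
With N = Mg cosθ, the no-slip condition f ≤ μN gives μ_min = f/N = k tanθ/(1+k).
μ_min = (2/3) × tan29.8° / 1.667 ≈ 0.229.

μ_min ≈ 0.229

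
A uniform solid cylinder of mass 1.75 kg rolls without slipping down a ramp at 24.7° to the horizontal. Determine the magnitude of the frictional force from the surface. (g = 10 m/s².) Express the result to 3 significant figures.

f ≈ 2.44 N

The moment of inertia is (1/2)MR², giving k ≡ I/(MR²) = 0.5.
Translational: Mg sinθ − f = Ma. Rotational about the CM: fR = Iα = kMRa, so f = kMa.
Combining, a = g sinθ/(1+k) and f = kMa = kMg sinθ/(1+k).
f = 0.5 × 1.75 × 10 × sin24.7° / 1.5 ≈ 2.44 N.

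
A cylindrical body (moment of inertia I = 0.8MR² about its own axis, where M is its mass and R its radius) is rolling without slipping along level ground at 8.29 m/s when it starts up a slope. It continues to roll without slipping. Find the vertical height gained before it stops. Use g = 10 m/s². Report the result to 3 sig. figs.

Here I = 0.8MR², so the shape factor k = I/(MR²) = 0.8.
Rolling without slipping gives ω = v/R, so the total kinetic energy is ½Mv² + ½Iω² = ½(1+k)Mv² = (9/10)Mv².
At the top the kinetic energy is zero, so (9/10)Mv₀² = Mgh.
Thus h = (1+k)v₀²/(2g) = 1.8 × 8.29² / (2 × 10) ≈ 6.19 m.

h ≈ 6.19 m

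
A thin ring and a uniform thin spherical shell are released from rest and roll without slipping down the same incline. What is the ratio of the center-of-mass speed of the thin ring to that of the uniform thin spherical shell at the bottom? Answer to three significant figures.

v_ratio ≈ 0.913

Each satisfies Mgh = ½(1+k)Mv² with k = I/(MR²), so v ∝ 1/√(1+k).
For the thin ring k = 1; for the uniform thin spherical shell k = 2/3.
v₁/v₂ = √((1+k₂)/(1+k₁)) = √(1.667/2) ≈ 0.913.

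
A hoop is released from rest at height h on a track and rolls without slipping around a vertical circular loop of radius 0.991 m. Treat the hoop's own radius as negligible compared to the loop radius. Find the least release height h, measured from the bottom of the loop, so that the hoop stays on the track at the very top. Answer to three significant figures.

For this body I = MR², i.e. k = I/(MR²) = 1.
At the top of the loop, the minimum-contact condition is Mg = Mv_top²/r, so v_top² = gr.
With ω = v/R, the kinetic energy at speed v is ½(1+k)Mv² = Mv².
Energy conservation from release (height h) to the top (height 2r): Mgh = Mg(2r) + M·gr.
Thus h_min = 2r + (1+k)r/2 = r(2 + 2/2) = 0.991 × 3 ≈ 2.97 m.

h_min ≈ 2.97 m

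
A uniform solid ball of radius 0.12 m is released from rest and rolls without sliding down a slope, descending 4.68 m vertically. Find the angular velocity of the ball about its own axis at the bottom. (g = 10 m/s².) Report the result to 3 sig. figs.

ω ≈ 68.1 rad/s

Here I = (2/5)MR², so the shape factor k = I/(MR²) = 0.4.
Rolling without slipping gives ω = v/R, so the total kinetic energy is ½Mv² + ½Iω² = ½(1+k)Mv² = (7/10)Mv².
Energy conservation Mgh = ½(1+k)Mv² gives v = √(2gh/(1+k)) = √(2 × 10 × 4.68 / 1.4) = 8.177 m/s.
Then ω = v/R = 8.177 / 0.12 ≈ 68.1 rad/s.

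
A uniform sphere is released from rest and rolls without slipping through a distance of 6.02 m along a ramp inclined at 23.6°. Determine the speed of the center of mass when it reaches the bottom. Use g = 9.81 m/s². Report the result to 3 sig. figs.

Here I = (2/5)MR², so the shape factor k = I/(MR²) = 0.4.
Pure rolling means v = ωR; then KE = ½Mv² + ½I(v/R)² = ½(1+k)Mv² = (7/10)Mv².
The vertical drop is h = L sinθ = 6.02 × sin23.6° = 2.41 m.
Setting Mgh = (7/10)Mv² gives v = √(2gh/(1+k)) = √(2·9.81·2.41/1.4) ≈ 5.81 m/s.

v ≈ 5.81 m/s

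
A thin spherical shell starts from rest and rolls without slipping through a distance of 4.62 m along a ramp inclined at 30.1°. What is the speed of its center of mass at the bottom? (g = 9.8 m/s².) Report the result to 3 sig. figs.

v ≈ 5.22 m/s

With I = (2/3)MR², the ratio k = I/(MR²) is 2/3.
The rolling condition ω = v/R makes the rotational term ½I(v/R)² = ½kMv², so KE_total = ½(1+k)Mv² = (5/6)Mv².
The vertical drop is h = L sinθ = 4.62 × sin30.1° = 2.317 m.
Energy conservation: Mgh = (5/6)Mv², so v = √(2gh/(1+k)) = √(2 × 9.8 × 2.317 / 1.667) ≈ 5.22 m/s.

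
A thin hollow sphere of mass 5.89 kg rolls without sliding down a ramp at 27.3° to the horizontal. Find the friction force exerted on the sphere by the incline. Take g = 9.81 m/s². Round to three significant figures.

f ≈ 10.6 N

The moment of inertia is (2/3)MR², giving k ≡ I/(MR²) = 2/3.
Newton's second law down the slope: Mg sinθ − f = Ma. The torque equation fR = Iα (with α = a/R) gives f = kMa.
Combining, a = g sinθ/(1+k) and f = kMa = kMg sinθ/(1+k).
f = (2/3) × 5.89 × 9.81 × sin27.3° / 1.667 ≈ 10.6 N.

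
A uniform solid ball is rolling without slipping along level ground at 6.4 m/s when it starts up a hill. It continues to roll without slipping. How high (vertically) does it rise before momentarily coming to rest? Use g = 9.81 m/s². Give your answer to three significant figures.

h ≈ 2.92 m

The moment of inertia is (2/5)MR², giving k ≡ I/(MR²) = 0.4.
Rolling without slipping gives ω = v/R, so the total kinetic energy is ½Mv² + ½Iω² = ½(1+k)Mv² = (7/10)Mv².
At the top the kinetic energy is zero, so (7/10)Mv₀² = Mgh.
Thus h = (1+k)v₀²/(2g) = 1.4 × 6.4² / (2 × 9.81) ≈ 2.92 m.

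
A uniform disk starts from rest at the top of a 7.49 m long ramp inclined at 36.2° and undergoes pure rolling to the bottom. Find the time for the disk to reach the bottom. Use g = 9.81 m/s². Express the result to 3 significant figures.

t ≈ 1.97 s

For this body I = (1/2)MR², i.e. k = I/(MR²) = 0.5.
Newton's second law down the slope: Mg sinθ − f = Ma. The torque equation fR = Iα (with α = a/R) gives f = kMa.
Hence a = g sinθ/(1+k) = 9.81×sin36.2°/1.5 = 3.863 m/s².
Starting from rest, L = ½at², so t = √(2L/a) = √(2×7.49/3.863) ≈ 1.97 s.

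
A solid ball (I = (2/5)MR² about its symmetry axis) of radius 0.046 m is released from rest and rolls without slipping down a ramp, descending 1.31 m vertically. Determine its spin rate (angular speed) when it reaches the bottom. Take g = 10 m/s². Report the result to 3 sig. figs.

For this body I = (2/5)MR², i.e. k = I/(MR²) = 0.4.
The rolling condition ω = v/R makes the rotational term ½I(v/R)² = ½kMv², so KE_total = ½(1+k)Mv² = (7/10)Mv².
Energy conservation Mgh = ½(1+k)Mv² gives v = √(2gh/(1+k)) = √(2 × 10 × 1.31 / 1.4) = 4.326 m/s.
The angular speed follows from ω = v/R = 4.326/0.046 ≈ 94.0 rad/s.

ω ≈ 94.0 rad/s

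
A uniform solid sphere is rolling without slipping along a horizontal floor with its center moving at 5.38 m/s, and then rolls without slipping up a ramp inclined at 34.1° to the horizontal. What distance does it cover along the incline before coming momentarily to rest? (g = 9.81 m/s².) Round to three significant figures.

With I = (2/5)MR², the ratio k = I/(MR²) is 0.4.
Since it rolls without slipping, ω = v/R and KE = ½Mv² + ½Iω² = ½(1+k)Mv² = (7/10)Mv².
Setting this equal to Mgh gives the vertical rise h = (1+k)v₀²/(2g) = 1.4×5.38²/(2×9.81) = 2.065 m.
The distance along the slope is d = h/sinθ = 2.065/sin34.1° ≈ 3.68 m.

d ≈ 3.68 m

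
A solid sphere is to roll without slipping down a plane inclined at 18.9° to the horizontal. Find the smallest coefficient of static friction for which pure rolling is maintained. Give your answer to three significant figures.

μ_min ≈ 0.0978

With I = (2/5)MR², the ratio k = I/(MR²) is 0.4.
Translational: Mg sinθ − f = Ma. Rotational about the CM: fR = Iα = kMRa, so f = kMa.
These give a = g sinθ/(1+k) and the required friction f = kMg sinθ/(1+k).
The normal force is N = Mg cosθ, so μ_min = f/N = k tanθ/(1+k).
μ_min = 0.4 × tan18.9° / 1.4 ≈ 0.0978.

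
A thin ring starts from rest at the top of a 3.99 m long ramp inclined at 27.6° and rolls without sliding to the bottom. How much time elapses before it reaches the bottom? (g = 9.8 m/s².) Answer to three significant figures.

For this body I = MR², i.e. k = I/(MR²) = 1.
Newton's second law down the slope: Mg sinθ − f = Ma. The torque equation fR = Iα (with α = a/R) gives f = kMa.
Hence a = g sinθ/(1+k) = 9.8×sin27.6°/2 = 2.27 m/s².
With constant a from rest, t = √(2L/a) = √(2·3.99/2.27) ≈ 1.87 s.

t ≈ 1.87 s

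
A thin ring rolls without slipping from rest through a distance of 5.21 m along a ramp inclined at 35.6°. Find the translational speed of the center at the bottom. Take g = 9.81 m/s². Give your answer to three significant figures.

For this body I = MR², i.e. k = I/(MR²) = 1.
Pure rolling means v = ωR; then KE = ½Mv² + ½I(v/R)² = ½(1+k)Mv² = Mv².
The vertical drop is h = L sinθ = 5.21 × sin35.6° = 3.033 m.
Energy conservation: Mgh = Mv², so v = √(2gh/(1+k)) = √(2 × 9.81 × 3.033 / 2) ≈ 5.45 m/s.

v ≈ 5.45 m/s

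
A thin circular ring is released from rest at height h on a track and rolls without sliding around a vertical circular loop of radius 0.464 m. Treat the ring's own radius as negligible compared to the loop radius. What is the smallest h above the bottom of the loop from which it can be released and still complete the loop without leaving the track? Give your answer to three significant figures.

Here I = MR², so the shape factor k = I/(MR²) = 1.
At the top, contact is just lost when gravity alone supplies the centripetal force: Mg = Mv_top²/r, i.e. v_top² = gr.
With ω = v/R, the kinetic energy at speed v is ½(1+k)Mv² = Mv².
Energy conservation from release (height h) to the top (height 2r): Mgh = Mg(2r) + M·gr.
Thus h_min = 2r + (1+k)r/2 = r(2 + 2/2) = 0.464 × 3 ≈ 1.39 m.

h_min ≈ 1.39 m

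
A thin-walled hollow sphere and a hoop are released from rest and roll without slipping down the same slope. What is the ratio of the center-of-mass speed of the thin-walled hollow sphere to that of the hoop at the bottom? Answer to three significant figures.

Each satisfies Mgh = ½(1+k)Mv² with k = I/(MR²), so v ∝ 1/√(1+k).
For the thin-walled hollow sphere k = 2/3; for the hoop k = 1.
v₁/v₂ = √((1+k₂)/(1+k₁)) = √(2/1.667) ≈ 1.10.

v_ratio ≈ 1.10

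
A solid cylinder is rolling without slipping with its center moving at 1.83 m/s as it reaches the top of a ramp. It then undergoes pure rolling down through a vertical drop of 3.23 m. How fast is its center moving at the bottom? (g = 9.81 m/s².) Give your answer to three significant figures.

v ≈ 6.75 m/s

Here I = (1/2)MR², so the shape factor k = I/(MR²) = 0.5.
Rolling without slipping gives ω = v/R, so the total kinetic energy is ½Mv² + ½Iω² = ½(1+k)Mv² = (3/4)Mv².
Conserving energy between top and bottom: (3/4)Mv² = (3/4)Mv₀² + Mgh, hence v² = v₀² + 2gh/(1+k).
v = √(1.83² + 2×9.81×3.23/1.5) = √45.6 ≈ 6.75 m/s.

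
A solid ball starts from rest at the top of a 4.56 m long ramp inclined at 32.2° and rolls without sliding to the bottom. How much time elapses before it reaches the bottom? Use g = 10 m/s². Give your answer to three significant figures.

For this body I = (2/5)MR², i.e. k = I/(MR²) = 0.4.
Translational: Mg sinθ − f = Ma. Rotational about the CM: fR = Iα = kMRa, so f = kMa.
Hence a = g sinθ/(1+k) = 10×sin32.2°/1.4 = 3.806 m/s².
Starting from rest, L = ½at², so t = √(2L/a) = √(2×4.56/3.806) ≈ 1.55 s.

t ≈ 1.55 s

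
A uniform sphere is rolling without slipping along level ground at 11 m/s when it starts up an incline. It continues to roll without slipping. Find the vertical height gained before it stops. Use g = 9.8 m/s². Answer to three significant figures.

h ≈ 8.64 m

Here I = (2/5)MR², so the shape factor k = I/(MR²) = 0.4.
The rolling condition ω = v/R makes the rotational term ½I(v/R)² = ½kMv², so KE_total = ½(1+k)Mv² = (7/10)Mv².
All of this converts to potential energy at the highest point: (7/10)Mv₀² = Mgh.
Thus h = (1+k)v₀²/(2g) = 1.4 × 11² / (2 × 9.8) ≈ 8.64 m.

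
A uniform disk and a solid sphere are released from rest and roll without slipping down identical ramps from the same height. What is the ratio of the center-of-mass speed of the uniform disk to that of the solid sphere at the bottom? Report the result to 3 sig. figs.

Each satisfies Mgh = ½(1+k)Mv² with k = I/(MR²), so v ∝ 1/√(1+k).
For the uniform disk k = 0.5; for the solid sphere k = 0.4.
v₁/v₂ = √((1+k₂)/(1+k₁)) = √(1.4/1.5) ≈ 0.966.

v_ratio ≈ 0.966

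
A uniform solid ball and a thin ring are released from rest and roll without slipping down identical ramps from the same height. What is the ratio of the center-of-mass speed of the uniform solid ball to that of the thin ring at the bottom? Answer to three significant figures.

v_ratio ≈ 1.20

Each satisfies Mgh = ½(1+k)Mv² with k = I/(MR²), so v ∝ 1/√(1+k).
For the uniform solid ball k = 0.4; for the thin ring k = 1.
v₁/v₂ = √((1+k₂)/(1+k₁)) = √(2/1.4) ≈ 1.20.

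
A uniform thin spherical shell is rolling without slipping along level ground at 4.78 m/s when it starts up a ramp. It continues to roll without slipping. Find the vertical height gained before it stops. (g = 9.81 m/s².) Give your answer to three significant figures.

For this body I = (2/3)MR², i.e. k = I/(MR²) = 2/3.
Rolling without slipping gives ω = v/R, so the total kinetic energy is ½Mv² + ½Iω² = ½(1+k)Mv² = (5/6)Mv².
At the top the kinetic energy is zero, so (5/6)Mv₀² = Mgh.
Thus h = (1+k)v₀²/(2g) = 1.667 × 4.78² / (2 × 9.81) ≈ 1.94 m.

h ≈ 1.94 m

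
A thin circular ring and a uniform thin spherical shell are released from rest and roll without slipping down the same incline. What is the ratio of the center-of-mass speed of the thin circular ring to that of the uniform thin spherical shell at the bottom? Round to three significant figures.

v_ratio ≈ 0.913

Each satisfies Mgh = ½(1+k)Mv² with k = I/(MR²), so v ∝ 1/√(1+k).
For the thin circular ring k = 1; for the uniform thin spherical shell k = 2/3.
v₁/v₂ = √((1+k₂)/(1+k₁)) = √(1.667/2) ≈ 0.913.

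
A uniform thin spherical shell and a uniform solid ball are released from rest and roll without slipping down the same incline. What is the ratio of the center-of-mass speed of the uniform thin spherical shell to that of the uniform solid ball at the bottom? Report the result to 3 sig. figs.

Each satisfies Mgh = ½(1+k)Mv² with k = I/(MR²), so v ∝ 1/√(1+k).
For the uniform thin spherical shell k = 2/3; for the uniform solid ball k = 0.4.
v₁/v₂ = √((1+k₂)/(1+k₁)) = √(1.4/1.667) ≈ 0.917.

v_ratio ≈ 0.917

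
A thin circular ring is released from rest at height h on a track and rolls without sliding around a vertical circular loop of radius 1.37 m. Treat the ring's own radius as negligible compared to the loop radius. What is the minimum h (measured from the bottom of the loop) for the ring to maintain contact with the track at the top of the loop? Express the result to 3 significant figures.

With I = MR², the ratio k = I/(MR²) is 1.
At the top of the loop, the minimum-contact condition is Mg = Mv_top²/r, so v_top² = gr.
With ω = v/R, the kinetic energy at speed v is ½(1+k)Mv² = Mv².
Energy conservation from release (height h) to the top (height 2r): Mgh = Mg(2r) + M·gr.
Thus h_min = 2r + (1+k)r/2 = r(2 + 2/2) = 1.37 × 3 ≈ 4.11 m.

h_min ≈ 4.11 m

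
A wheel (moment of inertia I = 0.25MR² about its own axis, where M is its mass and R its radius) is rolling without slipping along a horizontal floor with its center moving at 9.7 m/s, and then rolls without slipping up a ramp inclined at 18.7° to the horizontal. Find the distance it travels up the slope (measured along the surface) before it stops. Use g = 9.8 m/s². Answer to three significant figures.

d ≈ 18.7 m

With I = 0.25MR², the ratio k = I/(MR²) is 0.25.
Pure rolling means v = ωR; then KE = ½Mv² + ½I(v/R)² = ½(1+k)Mv² = (5/8)Mv².
Setting this equal to Mgh gives the vertical rise h = (1+k)v₀²/(2g) = 1.25×9.7²/(2×9.8) = 6.001 m.
Along the incline, d = h/sinθ = 6.001/sin18.7° ≈ 18.7 m.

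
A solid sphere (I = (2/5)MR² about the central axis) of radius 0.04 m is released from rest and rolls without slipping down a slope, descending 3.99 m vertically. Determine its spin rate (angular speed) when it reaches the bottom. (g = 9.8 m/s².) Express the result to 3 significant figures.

ω ≈ 187 rad/s

With I = (2/5)MR², the ratio k = I/(MR²) is 0.4.
The rolling condition ω = v/R makes the rotational term ½I(v/R)² = ½kMv², so KE_total = ½(1+k)Mv² = (7/10)Mv².
Energy conservation Mgh = ½(1+k)Mv² gives v = √(2gh/(1+k)) = √(2 × 9.8 × 3.99 / 1.4) = 7.474 m/s.
Then ω = v/R = 7.474 / 0.04 ≈ 187 rad/s.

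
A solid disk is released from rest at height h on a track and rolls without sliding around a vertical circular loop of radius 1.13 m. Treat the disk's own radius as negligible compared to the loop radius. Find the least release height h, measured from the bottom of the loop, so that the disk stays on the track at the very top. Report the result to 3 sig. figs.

Here I = (1/2)MR², so the shape factor k = I/(MR²) = 0.5.
At the top of the loop, the minimum-contact condition is Mg = Mv_top²/r, so v_top² = gr.
With ω = v/R, the kinetic energy at speed v is ½(1+k)Mv² = (3/4)Mv².
Energy conservation from release (height h) to the top (height 2r): Mgh = Mg(2r) + (3/4)M·gr.
Thus h_min = 2r + (1+k)r/2 = r(2 + 1.5/2) = 1.13 × 2.75 ≈ 3.11 m.

h_min ≈ 3.11 m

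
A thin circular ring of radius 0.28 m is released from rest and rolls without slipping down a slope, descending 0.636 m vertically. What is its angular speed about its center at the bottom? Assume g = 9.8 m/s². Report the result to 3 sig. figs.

For this body I = MR², i.e. k = I/(MR²) = 1.
Pure rolling means v = ωR; then KE = ½Mv² + ½I(v/R)² = ½(1+k)Mv² = Mv².
Energy conservation Mgh = ½(1+k)Mv² gives v = √(2gh/(1+k)) = √(2 × 9.8 × 0.636 / 2) = 2.497 m/s.
Then ω = v/R = 2.497 / 0.28 ≈ 8.92 rad/s.

ω ≈ 8.92 rad/s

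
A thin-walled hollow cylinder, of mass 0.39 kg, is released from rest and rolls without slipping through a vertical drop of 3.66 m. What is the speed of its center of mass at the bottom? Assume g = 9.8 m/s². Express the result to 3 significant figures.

For this body I = MR², i.e. k = I/(MR²) = 1.
Since it rolls without slipping, ω = v/R and KE = ½Mv² + ½Iω² = ½(1+k)Mv² = Mv².
Energy conservation: Mgh = Mv², so v = √(2gh/(1+k)) = √(2 × 9.8 × 3.66 / 2) ≈ 5.99 m/s.

v ≈ 5.99 m/s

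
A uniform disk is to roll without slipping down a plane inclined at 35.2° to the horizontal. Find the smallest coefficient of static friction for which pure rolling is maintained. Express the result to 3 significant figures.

μ_min ≈ 0.235

The moment of inertia is (1/2)MR², giving k ≡ I/(MR²) = 0.5.
Translational: Mg sinθ − f = Ma. Rotational about the CM: fR = Iα = kMRa, so f = kMa.
These give a = g sinθ/(1+k) and the required friction f = kMg sinθ/(1+k).
The normal force is N = Mg cosθ, so μ_min = f/N = k tanθ/(1+k).
μ_min = 0.5 × tan35.2° / 1.5 ≈ 0.235.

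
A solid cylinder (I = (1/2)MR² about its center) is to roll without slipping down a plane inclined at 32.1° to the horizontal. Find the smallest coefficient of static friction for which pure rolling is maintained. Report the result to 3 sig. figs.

μ_min ≈ 0.209

With I = (1/2)MR², the ratio k = I/(MR²) is 0.5.
Translational: Mg sinθ − f = Ma. Rotational about the CM: fR = Iα = kMRa, so f = kMa.
These give a = g sinθ/(1+k) and the required friction f = kMg sinθ/(1+k).
The normal force is N = Mg cosθ, so μ_min = f/N = k tanθ/(1+k).
μ_min = 0.5 × tan32.1° / 1.5 ≈ 0.209.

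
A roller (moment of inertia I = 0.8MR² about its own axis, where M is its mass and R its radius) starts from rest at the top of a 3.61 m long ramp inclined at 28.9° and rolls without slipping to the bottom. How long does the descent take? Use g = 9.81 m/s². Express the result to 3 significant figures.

With I = 0.8MR², the ratio k = I/(MR²) is 0.8.
Newton's second law down the slope: Mg sinθ − f = Ma. The torque equation fR = Iα (with α = a/R) gives f = kMa.
Hence a = g sinθ/(1+k) = 9.81×sin28.9°/1.8 = 2.634 m/s².
Starting from rest, L = ½at², so t = √(2L/a) = √(2×3.61/2.634) ≈ 1.66 s.

t ≈ 1.66 s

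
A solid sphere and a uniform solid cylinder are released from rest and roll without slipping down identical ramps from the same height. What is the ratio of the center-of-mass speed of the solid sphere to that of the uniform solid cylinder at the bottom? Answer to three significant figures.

Each satisfies Mgh = ½(1+k)Mv² with k = I/(MR²), so v ∝ 1/√(1+k).
For the solid sphere k = 0.4; for the uniform solid cylinder k = 0.5.
v₁/v₂ = √((1+k₂)/(1+k₁)) = √(1.5/1.4) ≈ 1.04.

v_ratio ≈ 1.04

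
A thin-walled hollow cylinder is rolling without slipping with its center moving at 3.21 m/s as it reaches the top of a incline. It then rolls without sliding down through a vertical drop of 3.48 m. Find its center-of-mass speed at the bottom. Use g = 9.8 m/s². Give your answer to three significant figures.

v ≈ 6.66 m/s

Here I = MR², so the shape factor k = I/(MR²) = 1.
Since it rolls without slipping, ω = v/R and KE = ½Mv² + ½Iω² = ½(1+k)Mv² = Mv².
Energy conservation: Mv₀² + Mgh = Mv², so v² = v₀² + 2gh/(1+k).
v = √(3.21² + 2×9.8×3.48/2) = √44.41 ≈ 6.66 m/s.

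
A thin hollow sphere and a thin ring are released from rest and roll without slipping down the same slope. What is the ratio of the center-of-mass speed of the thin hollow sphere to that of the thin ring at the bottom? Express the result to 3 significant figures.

v_ratio ≈ 1.10

Each satisfies Mgh = ½(1+k)Mv² with k = I/(MR²), so v ∝ 1/√(1+k).
For the thin hollow sphere k = 2/3; for the thin ring k = 1.
v₁/v₂ = √((1+k₂)/(1+k₁)) = √(2/1.667) ≈ 1.10.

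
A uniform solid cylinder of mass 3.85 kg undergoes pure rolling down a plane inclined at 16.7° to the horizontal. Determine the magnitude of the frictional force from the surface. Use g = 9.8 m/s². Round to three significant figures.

The moment of inertia is (1/2)MR², giving k ≡ I/(MR²) = 0.5.
Along the incline Mg sinθ − f = Ma, and torque about the center fR = Iα = kMR²(a/R) gives f = kMa.
Combining, a = g sinθ/(1+k) and f = kMa = kMg sinθ/(1+k).
f = 0.5 × 3.85 × 9.8 × sin16.7° / 1.5 ≈ 3.61 N.

f ≈ 3.61 N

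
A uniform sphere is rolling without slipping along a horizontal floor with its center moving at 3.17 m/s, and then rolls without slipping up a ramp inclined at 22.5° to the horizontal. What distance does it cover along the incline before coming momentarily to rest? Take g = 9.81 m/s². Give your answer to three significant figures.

d ≈ 1.87 m

With I = (2/5)MR², the ratio k = I/(MR²) is 0.4.
Rolling without slipping gives ω = v/R, so the total kinetic energy is ½Mv² + ½Iω² = ½(1+k)Mv² = (7/10)Mv².
Setting this equal to Mgh gives the vertical rise h = (1+k)v₀²/(2g) = 1.4×3.17²/(2×9.81) = 0.717 m.
The distance along the slope is d = h/sinθ = 0.717/sin22.5° ≈ 1.87 m.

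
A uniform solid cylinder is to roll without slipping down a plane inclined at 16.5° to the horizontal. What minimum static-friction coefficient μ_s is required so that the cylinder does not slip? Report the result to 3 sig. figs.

With I = (1/2)MR², the ratio k = I/(MR²) is 0.5.
Translational: Mg sinθ − f = Ma. Rotational about the CM: fR = Iα = kMRa, so f = kMa.
These give a = g sinθ/(1+k) and the required friction f = kMg sinθ/(1+k).
With N = Mg cosθ, the no-slip condition f ≤ μN gives μ_min = f/N = k tanθ/(1+k).
μ_min = 0.5 × tan16.5° / 1.5 ≈ 0.0987.

μ_min ≈ 0.0987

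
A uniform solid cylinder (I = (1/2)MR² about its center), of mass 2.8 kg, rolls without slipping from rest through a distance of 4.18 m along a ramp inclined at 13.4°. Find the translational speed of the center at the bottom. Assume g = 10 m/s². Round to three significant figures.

With I = (1/2)MR², the ratio k = I/(MR²) is 0.5.
Since it rolls without slipping, ω = v/R and KE = ½Mv² + ½Iω² = ½(1+k)Mv² = (3/4)Mv².
The vertical drop is h = L sinθ = 4.18 × sin13.4° = 0.9687 m.
Setting Mgh = (3/4)Mv² gives v = √(2gh/(1+k)) = √(2·10·0.9687/1.5) ≈ 3.59 m/s.

v ≈ 3.59 m/s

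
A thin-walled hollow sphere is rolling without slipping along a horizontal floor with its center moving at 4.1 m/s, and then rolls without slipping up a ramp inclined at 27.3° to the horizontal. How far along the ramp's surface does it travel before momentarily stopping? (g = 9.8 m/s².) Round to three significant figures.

d ≈ 3.12 m

Here I = (2/3)MR², so the shape factor k = I/(MR²) = 2/3.
The rolling condition ω = v/R makes the rotational term ½I(v/R)² = ½kMv², so KE_total = ½(1+k)Mv² = (5/6)Mv².
Setting this equal to Mgh gives the vertical rise h = (1+k)v₀²/(2g) = 1.667×4.1²/(2×9.8) = 1.429 m.
The distance along the slope is d = h/sinθ = 1.429/sin27.3° ≈ 3.12 m.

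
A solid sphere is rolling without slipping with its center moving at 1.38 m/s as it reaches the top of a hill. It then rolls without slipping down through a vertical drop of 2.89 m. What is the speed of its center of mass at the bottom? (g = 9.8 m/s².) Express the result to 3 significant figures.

v ≈ 6.51 m/s

The moment of inertia is (2/5)MR², giving k ≡ I/(MR²) = 0.4.
The rolling condition ω = v/R makes the rotational term ½I(v/R)² = ½kMv², so KE_total = ½(1+k)Mv² = (7/10)Mv².
Energy conservation: (7/10)Mv₀² + Mgh = (7/10)Mv², so v² = v₀² + 2gh/(1+k).
v = √(1.38² + 2×9.8×2.89/1.4) = √42.36 ≈ 6.51 m/s.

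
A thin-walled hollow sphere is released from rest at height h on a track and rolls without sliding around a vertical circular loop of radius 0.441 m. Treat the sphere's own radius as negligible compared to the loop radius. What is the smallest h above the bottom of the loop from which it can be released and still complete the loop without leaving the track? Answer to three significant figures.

Here I = (2/3)MR², so the shape factor k = I/(MR²) = 2/3.
At the top, contact is just lost when gravity alone supplies the centripetal force: Mg = Mv_top²/r, i.e. v_top² = gr.
With ω = v/R, the kinetic energy at speed v is ½(1+k)Mv² = (5/6)Mv².
Energy conservation from release (height h) to the top (height 2r): Mgh = Mg(2r) + (5/6)M·gr.
Thus h_min = 2r + (1+k)r/2 = r(2 + 1.667/2) = 0.441 × 2.833 ≈ 1.25 m.

h_min ≈ 1.25 m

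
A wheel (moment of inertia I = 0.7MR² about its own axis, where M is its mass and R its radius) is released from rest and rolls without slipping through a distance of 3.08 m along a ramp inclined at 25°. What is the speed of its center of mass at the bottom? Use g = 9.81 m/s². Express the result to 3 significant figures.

v ≈ 3.88 m/s

The moment of inertia is 0.7MR², giving k ≡ I/(MR²) = 0.7.
Rolling without slipping gives ω = v/R, so the total kinetic energy is ½Mv² + ½Iω² = ½(1+k)Mv² = (17/20)Mv².
The vertical drop is h = L sinθ = 3.08 × sin25° = 1.302 m.
Energy conservation: Mgh = (17/20)Mv², so v = √(2gh/(1+k)) = √(2 × 9.81 × 1.302 / 1.7) ≈ 3.88 m/s.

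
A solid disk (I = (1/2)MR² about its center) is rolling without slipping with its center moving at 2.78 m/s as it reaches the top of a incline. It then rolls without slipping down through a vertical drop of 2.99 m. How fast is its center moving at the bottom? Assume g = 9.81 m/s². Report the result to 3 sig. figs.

Here I = (1/2)MR², so the shape factor k = I/(MR²) = 0.5.
Since it rolls without slipping, ω = v/R and KE = ½Mv² + ½Iω² = ½(1+k)Mv² = (3/4)Mv².
Energy conservation: (3/4)Mv₀² + Mgh = (3/4)Mv², so v² = v₀² + 2gh/(1+k).
v = √(2.78² + 2×9.81×2.99/1.5) = √46.84 ≈ 6.84 m/s.

v ≈ 6.84 m/s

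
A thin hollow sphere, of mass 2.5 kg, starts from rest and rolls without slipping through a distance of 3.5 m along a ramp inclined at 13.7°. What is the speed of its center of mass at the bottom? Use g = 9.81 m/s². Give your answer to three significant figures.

v ≈ 3.12 m/s

The moment of inertia is (2/3)MR², giving k ≡ I/(MR²) = 2/3.
Pure rolling means v = ωR; then KE = ½Mv² + ½I(v/R)² = ½(1+k)Mv² = (5/6)Mv².
The vertical drop is h = L sinθ = 3.5 × sin13.7° = 0.8289 m.
Energy conservation: Mgh = (5/6)Mv², so v = √(2gh/(1+k)) = √(2 × 9.81 × 0.8289 / 1.667) ≈ 3.12 m/s.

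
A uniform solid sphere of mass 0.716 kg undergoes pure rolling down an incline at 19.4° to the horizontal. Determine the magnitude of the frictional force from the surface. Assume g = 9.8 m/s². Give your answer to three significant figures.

Here I = (2/5)MR², so the shape factor k = I/(MR²) = 0.4.
Along the incline Mg sinθ − f = Ma, and torque about the center fR = Iα = kMR²(a/R) gives f = kMa.
Combining, a = g sinθ/(1+k) and f = kMa = kMg sinθ/(1+k).
f = 0.4 × 0.716 × 9.8 × sin19.4° / 1.4 ≈ 0.666 N.

f ≈ 0.666 N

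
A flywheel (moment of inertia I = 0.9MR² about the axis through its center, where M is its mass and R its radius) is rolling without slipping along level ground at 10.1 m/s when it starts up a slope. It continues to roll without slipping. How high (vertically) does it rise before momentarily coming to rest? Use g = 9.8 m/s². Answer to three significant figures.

h ≈ 9.89 m

For this body I = 0.9MR², i.e. k = I/(MR²) = 0.9.
Pure rolling means v = ωR; then KE = ½Mv² + ½I(v/R)² = ½(1+k)Mv² = (19/20)Mv².
At the top the kinetic energy is zero, so (19/20)Mv₀² = Mgh.
Thus h = (1+k)v₀²/(2g) = 1.9 × 10.1² / (2 × 9.8) ≈ 9.89 m.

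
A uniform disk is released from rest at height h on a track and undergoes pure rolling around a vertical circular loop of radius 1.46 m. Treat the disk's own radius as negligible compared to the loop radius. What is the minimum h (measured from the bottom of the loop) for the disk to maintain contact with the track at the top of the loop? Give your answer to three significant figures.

h_min ≈ 4.02 m

For this body I = (1/2)MR², i.e. k = I/(MR²) = 0.5.
At the top, contact is just lost when gravity alone supplies the centripetal force: Mg = Mv_top²/r, i.e. v_top² = gr.
With ω = v/R, the kinetic energy at speed v is ½(1+k)Mv² = (3/4)Mv².
Energy conservation from release (height h) to the top (height 2r): Mgh = Mg(2r) + (3/4)M·gr.
Thus h_min = 2r + (1+k)r/2 = r(2 + 1.5/2) = 1.46 × 2.75 ≈ 4.02 m.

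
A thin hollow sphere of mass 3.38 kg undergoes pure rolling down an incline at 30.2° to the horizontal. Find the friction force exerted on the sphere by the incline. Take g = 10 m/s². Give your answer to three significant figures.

For this body I = (2/3)MR², i.e. k = I/(MR²) = 2/3.
Newton's second law down the slope: Mg sinθ − f = Ma. The torque equation fR = Iα (with α = a/R) gives f = kMa.
Combining, a = g sinθ/(1+k) and f = kMa = kMg sinθ/(1+k).
f = (2/3) × 3.38 × 10 × sin30.2° / 1.667 ≈ 6.80 N.

f ≈ 6.80 N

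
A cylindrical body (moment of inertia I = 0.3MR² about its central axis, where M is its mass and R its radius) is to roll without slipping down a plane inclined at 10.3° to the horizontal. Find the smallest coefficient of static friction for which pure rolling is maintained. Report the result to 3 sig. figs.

μ_min ≈ 0.0419

With I = 0.3MR², the ratio k = I/(MR²) is 0.3.
Translational: Mg sinθ − f = Ma. Rotational about the CM: fR = Iα = kMRa, so f = kMa.
These give a = g sinθ/(1+k) and the required friction f = kMg sinθ/(1+k).
The normal force is N = Mg cosθ, so μ_min = f/N = k tanθ/(1+k).
μ_min = 0.3 × tan10.3° / 1.3 ≈ 0.0419.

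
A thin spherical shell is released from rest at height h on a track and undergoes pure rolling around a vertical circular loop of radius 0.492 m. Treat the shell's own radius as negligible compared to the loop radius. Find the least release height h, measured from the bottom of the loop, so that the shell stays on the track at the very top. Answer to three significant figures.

h_min ≈ 1.39 m

With I = (2/3)MR², the ratio k = I/(MR²) is 2/3.
At the top, contact is just lost when gravity alone supplies the centripetal force: Mg = Mv_top²/r, i.e. v_top² = gr.
With ω = v/R, the kinetic energy at speed v is ½(1+k)Mv² = (5/6)Mv².
Energy conservation from release (height h) to the top (height 2r): Mgh = Mg(2r) + (5/6)M·gr.
Thus h_min = 2r + (1+k)r/2 = r(2 + 1.667/2) = 0.492 × 2.833 ≈ 1.39 m.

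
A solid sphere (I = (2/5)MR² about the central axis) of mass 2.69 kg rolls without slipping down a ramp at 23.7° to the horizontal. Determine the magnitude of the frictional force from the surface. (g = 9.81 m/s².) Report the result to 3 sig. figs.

f ≈ 3.03 N

With I = (2/5)MR², the ratio k = I/(MR²) is 0.4.
Translational: Mg sinθ − f = Ma. Rotational about the CM: fR = Iα = kMRa, so f = kMa.
Combining, a = g sinθ/(1+k) and f = kMa = kMg sinθ/(1+k).
f = 0.4 × 2.69 × 9.81 × sin23.7° / 1.4 ≈ 3.03 N.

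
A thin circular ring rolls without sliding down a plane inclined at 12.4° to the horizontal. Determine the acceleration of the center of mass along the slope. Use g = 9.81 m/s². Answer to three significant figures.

With I = MR², the ratio k = I/(MR²) is 1.
Along the incline Mg sinθ − f = Ma, and torque about the center fR = Iα = kMR²(a/R) gives f = kMa.
Eliminating f: Mg sinθ = (1+k)Ma, so a = g sinθ/(1+k) = 9.81 × sin12.4° / 2 ≈ 1.05 m/s².

a ≈ 1.05 m/s²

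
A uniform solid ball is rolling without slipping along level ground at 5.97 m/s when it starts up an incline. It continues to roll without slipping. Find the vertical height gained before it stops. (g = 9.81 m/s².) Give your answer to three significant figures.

For this body I = (2/5)MR², i.e. k = I/(MR²) = 0.4.
Since it rolls without slipping, ω = v/R and KE = ½Mv² + ½Iω² = ½(1+k)Mv² = (7/10)Mv².
At the top the kinetic energy is zero, so (7/10)Mv₀² = Mgh.
Thus h = (1+k)v₀²/(2g) = 1.4 × 5.97² / (2 × 9.81) ≈ 2.54 m.

h ≈ 2.54 m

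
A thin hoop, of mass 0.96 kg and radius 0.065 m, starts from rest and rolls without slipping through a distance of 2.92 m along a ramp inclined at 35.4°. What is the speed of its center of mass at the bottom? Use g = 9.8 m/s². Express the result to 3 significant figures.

v ≈ 4.07 m/s

Here I = MR², so the shape factor k = I/(MR²) = 1.
Pure rolling means v = ωR; then KE = ½Mv² + ½I(v/R)² = ½(1+k)Mv² = Mv².
The vertical drop is h = L sinθ = 2.92 × sin35.4° = 1.692 m.
Setting Mgh = Mv² gives v = √(2gh/(1+k)) = √(2·9.8·1.692/2) ≈ 4.07 m/s.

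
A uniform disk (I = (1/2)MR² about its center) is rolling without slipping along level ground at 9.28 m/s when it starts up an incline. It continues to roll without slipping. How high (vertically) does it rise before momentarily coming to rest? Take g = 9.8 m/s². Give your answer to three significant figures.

The moment of inertia is (1/2)MR², giving k ≡ I/(MR²) = 0.5.
The rolling condition ω = v/R makes the rotational term ½I(v/R)² = ½kMv², so KE_total = ½(1+k)Mv² = (3/4)Mv².
All of this converts to potential energy at the highest point: (3/4)Mv₀² = Mgh.
Thus h = (1+k)v₀²/(2g) = 1.5 × 9.28² / (2 × 9.8) ≈ 6.59 m.

h ≈ 6.59 m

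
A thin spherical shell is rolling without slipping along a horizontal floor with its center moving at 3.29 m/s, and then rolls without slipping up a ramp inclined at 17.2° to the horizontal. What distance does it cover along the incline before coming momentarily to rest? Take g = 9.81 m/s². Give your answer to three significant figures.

For this body I = (2/3)MR², i.e. k = I/(MR²) = 2/3.
Rolling without slipping gives ω = v/R, so the total kinetic energy is ½Mv² + ½Iω² = ½(1+k)Mv² = (5/6)Mv².
Setting this equal to Mgh gives the vertical rise h = (1+k)v₀²/(2g) = 1.667×3.29²/(2×9.81) = 0.9195 m.
The distance along the slope is d = h/sinθ = 0.9195/sin17.2° ≈ 3.11 m.

d ≈ 3.11 m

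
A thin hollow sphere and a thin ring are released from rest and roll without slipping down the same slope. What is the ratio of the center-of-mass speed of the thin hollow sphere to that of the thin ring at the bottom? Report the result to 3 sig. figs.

v_ratio ≈ 1.10

Each satisfies Mgh = ½(1+k)Mv² with k = I/(MR²), so v ∝ 1/√(1+k).
For the thin hollow sphere k = 2/3; for the thin ring k = 1.
v₁/v₂ = √((1+k₂)/(1+k₁)) = √(2/1.667) ≈ 1.10.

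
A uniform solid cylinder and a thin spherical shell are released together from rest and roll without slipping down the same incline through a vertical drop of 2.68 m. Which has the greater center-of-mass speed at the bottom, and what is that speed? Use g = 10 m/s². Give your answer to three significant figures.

For rolling without slipping, Mgh = ½(1+k)Mv² where k = I/(MR²), so v = √(2gh/(1+k)).
Uniform solid cylinder: k = 0.5, giving v = √(2×10×2.68/1.5) = 5.978 m/s.
Thin spherical shell: k = 2/3, giving v = √(2×10×2.68/1.667) = 5.671 m/s.
The smaller k wins: the uniform solid cylinder, at ≈ 5.98 m/s.

the uniform solid cylinder, at v ≈ 5.98 m/s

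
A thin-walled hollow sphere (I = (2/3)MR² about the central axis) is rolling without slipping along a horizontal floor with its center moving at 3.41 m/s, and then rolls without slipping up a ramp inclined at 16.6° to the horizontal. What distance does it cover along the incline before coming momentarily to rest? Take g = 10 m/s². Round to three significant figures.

d ≈ 3.39 m

The moment of inertia is (2/3)MR², giving k ≡ I/(MR²) = 2/3.
The rolling condition ω = v/R makes the rotational term ½I(v/R)² = ½kMv², so KE_total = ½(1+k)Mv² = (5/6)Mv².
Setting this equal to Mgh gives the vertical rise h = (1+k)v₀²/(2g) = 1.667×3.41²/(2×10) = 0.969 m.
The distance along the slope is d = h/sinθ = 0.969/sin16.6° ≈ 3.39 m.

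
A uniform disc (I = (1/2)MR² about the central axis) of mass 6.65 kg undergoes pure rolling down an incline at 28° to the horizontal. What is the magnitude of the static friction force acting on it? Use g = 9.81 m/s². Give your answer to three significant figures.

For this body I = (1/2)MR², i.e. k = I/(MR²) = 0.5.
Newton's second law down the slope: Mg sinθ − f = Ma. The torque equation fR = Iα (with α = a/R) gives f = kMa.
Combining, a = g sinθ/(1+k) and f = kMa = kMg sinθ/(1+k).
f = 0.5 × 6.65 × 9.81 × sin28° / 1.5 ≈ 10.2 N.

f ≈ 10.2 N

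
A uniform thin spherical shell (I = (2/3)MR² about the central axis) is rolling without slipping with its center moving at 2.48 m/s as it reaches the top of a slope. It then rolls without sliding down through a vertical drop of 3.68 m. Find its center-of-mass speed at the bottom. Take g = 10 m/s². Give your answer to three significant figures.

v ≈ 7.09 m/s

With I = (2/3)MR², the ratio k = I/(MR²) is 2/3.
Rolling without slipping gives ω = v/R, so the total kinetic energy is ½Mv² + ½Iω² = ½(1+k)Mv² = (5/6)Mv².
Conserving energy between top and bottom: (5/6)Mv² = (5/6)Mv₀² + Mgh, hence v² = v₀² + 2gh/(1+k).
v = √(2.48² + 2×10×3.68/1.667) = √50.31 ≈ 7.09 m/s.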